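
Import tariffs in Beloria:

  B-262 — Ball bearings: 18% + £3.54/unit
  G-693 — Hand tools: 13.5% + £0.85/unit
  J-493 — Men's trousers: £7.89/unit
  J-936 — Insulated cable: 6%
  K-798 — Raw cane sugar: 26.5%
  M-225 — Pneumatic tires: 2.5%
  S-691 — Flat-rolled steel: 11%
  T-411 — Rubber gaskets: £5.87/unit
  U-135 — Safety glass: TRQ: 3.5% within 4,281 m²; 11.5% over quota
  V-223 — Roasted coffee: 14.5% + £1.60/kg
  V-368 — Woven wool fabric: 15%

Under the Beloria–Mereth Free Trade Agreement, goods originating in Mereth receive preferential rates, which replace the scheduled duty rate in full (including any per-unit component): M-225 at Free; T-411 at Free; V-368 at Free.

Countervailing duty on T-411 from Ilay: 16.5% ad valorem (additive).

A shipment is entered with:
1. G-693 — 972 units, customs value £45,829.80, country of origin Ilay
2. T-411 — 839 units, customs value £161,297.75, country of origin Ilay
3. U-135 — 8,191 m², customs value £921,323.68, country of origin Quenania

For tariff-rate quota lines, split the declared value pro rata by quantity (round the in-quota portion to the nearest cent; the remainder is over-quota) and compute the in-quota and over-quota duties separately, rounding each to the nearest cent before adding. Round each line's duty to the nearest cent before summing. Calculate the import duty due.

Line 1 (G-693, Ilay, 972 units, £45,829.80):
Base rate for G-693 is 13.5% + £0.85/unit.
Duty = £45,829.80 × 13.5% + 972 × £0.85 = £7,013.22.
Line 2 (T-411, Ilay, 839 units, £161,297.75):
Base rate for T-411 is £5.87/unit.
T-411 has an FTA preferential rate, but origin Ilay is not Mereth; base rate stands.
Additional duty on T-411 from Ilay: +16.5% ad valorem. Applied ad valorem rate = 16.5%.
Duty = £161,297.75 × 16.5% + 839 × £5.87 = £31,539.06.
Line 3 (U-135, Quenania, 8,191 m², £921,323.68):
Code U-135 is under a tariff-rate quota (threshold 4,281 m²). In-quota: 4,281 m² at 3.5%; over-quota: 3,910 m² at 11.5%.
Pro-rata value split: in-quota = £921,323.68 × 4,281/8,191 = £481,526.88; over-quota = £921,323.68 − £481,526.88 = £439,796.80.
In-quota duty = £481,526.88 × 3.5% = £16,853.44. Over-quota duty = £439,796.80 × 11.5% = £50,576.63.
Line duty = £16,853.44 + £50,576.63 = £67,430.07.
Total = £7,013.22 + £31,539.06 + £67,430.07 = £105,982.35.

£105,982.35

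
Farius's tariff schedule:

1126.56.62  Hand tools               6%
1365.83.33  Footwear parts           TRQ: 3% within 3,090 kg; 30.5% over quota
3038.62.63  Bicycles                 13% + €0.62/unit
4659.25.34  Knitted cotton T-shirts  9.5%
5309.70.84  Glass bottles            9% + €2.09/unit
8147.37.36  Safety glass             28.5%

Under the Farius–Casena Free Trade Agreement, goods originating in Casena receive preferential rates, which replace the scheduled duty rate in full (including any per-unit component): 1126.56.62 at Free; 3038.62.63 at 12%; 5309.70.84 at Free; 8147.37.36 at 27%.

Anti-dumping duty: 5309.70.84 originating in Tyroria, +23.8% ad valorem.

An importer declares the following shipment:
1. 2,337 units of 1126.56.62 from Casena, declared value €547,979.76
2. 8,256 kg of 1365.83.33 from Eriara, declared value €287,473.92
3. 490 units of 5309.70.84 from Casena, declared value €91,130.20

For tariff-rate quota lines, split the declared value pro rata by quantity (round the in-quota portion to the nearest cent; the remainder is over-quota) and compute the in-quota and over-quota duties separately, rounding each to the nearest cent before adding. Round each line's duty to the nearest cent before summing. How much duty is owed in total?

Line 1 (1126.56.62, Casena, 2,337 units, €547,979.76):
Base rate for 1126.56.62 is 6%.
Origin Casena qualifies under the Farius–Casena agreement and 1126.56.62 is covered: preferential rate Free applies instead.
Duty = €547,979.76 × 0% = €0.00.
Line 2 (1365.83.33, Eriara, 8,256 kg, €287,473.92):
Code 1365.83.33 is under a tariff-rate quota (threshold 3,090 kg). In-quota: 3,090 kg at 3%; over-quota: 5,166 kg at 30.5%.
Pro-rata value split: in-quota = €287,473.92 × 3,090/8,256 = €107,593.80; over-quota = €287,473.92 − €107,593.80 = €179,880.12.
In-quota duty = €107,593.80 × 3% = €3,227.81. Over-quota duty = €179,880.12 × 30.5% = €54,863.44.
Line duty = €3,227.81 + €54,863.44 = €58,091.25.
Line 3 (5309.70.84, Casena, 490 units, €91,130.20):
Base rate for 5309.70.84 is 9% + €2.09/unit.
Origin Casena qualifies under the Farius–Casena agreement and 5309.70.84 is covered: preferential rate Free applies instead.
The additional-duty order on 5309.70.84 targets Tyroria, not Casena; it does not apply.
Duty = €91,130.20 × 0% = €0.00.
Total = €0.00 + €58,091.25 + €0.00 = €58,091.25.

€58,091.25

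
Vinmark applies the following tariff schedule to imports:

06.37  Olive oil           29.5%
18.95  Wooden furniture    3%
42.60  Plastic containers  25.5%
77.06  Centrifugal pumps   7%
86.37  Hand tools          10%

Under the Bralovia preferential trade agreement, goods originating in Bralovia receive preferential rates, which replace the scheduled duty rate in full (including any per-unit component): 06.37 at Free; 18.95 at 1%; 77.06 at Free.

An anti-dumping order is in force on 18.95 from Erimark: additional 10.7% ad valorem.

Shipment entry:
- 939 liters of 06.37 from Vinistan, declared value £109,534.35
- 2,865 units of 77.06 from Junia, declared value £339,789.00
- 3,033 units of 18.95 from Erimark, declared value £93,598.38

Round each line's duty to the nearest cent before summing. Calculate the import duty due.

£68,920.84

Line 1 (06.37, Vinistan, 939 liters, £109,534.35):
Base rate for 06.37 is 29.5%.
06.37 has an FTA preferential rate, but origin Vinistan is not Bralovia; base rate stands.
Duty = £109,534.35 × 29.5% = £32,312.63.
Line 2 (77.06, Junia, 2,865 units, £339,789.00):
Base rate for 77.06 is 7%.
77.06 has an FTA preferential rate, but origin Junia is not Bralovia; base rate stands.
Duty = £339,789.00 × 7% = £23,785.23.
Line 3 (18.95, Erimark, 3,033 units, £93,598.38):
Base rate for 18.95 is 3%.
18.95 has an FTA preferential rate, but origin Erimark is not Bralovia; base rate stands.
Additional duty on 18.95 from Erimark: +10.7%. Applied ad valorem rate: 3% + 10.7% = 13.7%.
Duty = £93,598.38 × 13.7% = £12,822.98.
Total = £32,312.63 + £23,785.23 + £12,822.98 = £68,920.84.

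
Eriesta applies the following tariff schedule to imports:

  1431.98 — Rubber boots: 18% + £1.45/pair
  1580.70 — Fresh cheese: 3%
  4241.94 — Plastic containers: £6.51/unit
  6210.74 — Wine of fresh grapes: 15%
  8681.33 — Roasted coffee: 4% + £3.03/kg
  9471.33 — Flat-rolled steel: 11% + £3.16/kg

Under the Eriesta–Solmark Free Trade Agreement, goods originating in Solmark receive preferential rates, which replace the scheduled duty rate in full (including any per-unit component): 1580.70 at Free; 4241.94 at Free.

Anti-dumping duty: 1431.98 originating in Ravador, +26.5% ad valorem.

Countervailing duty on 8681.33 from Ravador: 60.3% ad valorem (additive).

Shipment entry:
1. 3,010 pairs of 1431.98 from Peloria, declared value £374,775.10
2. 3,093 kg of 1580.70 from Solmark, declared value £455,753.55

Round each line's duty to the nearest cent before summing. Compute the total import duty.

£71,824.02

Line 1 (1431.98, Peloria, 3,010 pairs, £374,775.10):
Base rate for 1431.98 is 18% + £1.45/pair.
The additional-duty order on 1431.98 targets Ravador, not Peloria; it does not apply.
Duty = £374,775.10 × 18% + 3,010 × £1.45 = £71,824.02.
Line 2 (1580.70, Solmark, 3,093 kg, £455,753.55):
Base rate for 1580.70 is 3%.
Origin Solmark qualifies under the Eriesta–Solmark agreement and 1580.70 is covered: preferential rate Free applies instead.
Duty = £455,753.55 × 0% = £0.00.
Total = £71,824.02 + £0.00 = £71,824.02.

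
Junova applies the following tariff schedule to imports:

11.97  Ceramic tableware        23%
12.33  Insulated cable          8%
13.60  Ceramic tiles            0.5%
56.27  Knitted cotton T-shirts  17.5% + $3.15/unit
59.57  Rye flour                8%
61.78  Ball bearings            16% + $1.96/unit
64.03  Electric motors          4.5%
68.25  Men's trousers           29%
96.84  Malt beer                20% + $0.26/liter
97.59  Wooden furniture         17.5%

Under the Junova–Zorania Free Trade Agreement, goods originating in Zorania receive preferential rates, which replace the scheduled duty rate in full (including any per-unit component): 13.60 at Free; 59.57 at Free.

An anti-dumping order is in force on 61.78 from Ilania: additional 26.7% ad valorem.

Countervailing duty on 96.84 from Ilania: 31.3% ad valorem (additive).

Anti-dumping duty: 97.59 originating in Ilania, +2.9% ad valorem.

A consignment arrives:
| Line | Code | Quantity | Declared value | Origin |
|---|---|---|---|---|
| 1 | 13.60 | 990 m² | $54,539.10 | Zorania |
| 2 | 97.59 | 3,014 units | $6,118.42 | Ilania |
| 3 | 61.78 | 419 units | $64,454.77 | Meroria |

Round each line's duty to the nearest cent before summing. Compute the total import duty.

Line 1 (13.60, Zorania, 990 m², $54,539.10):
Base rate for 13.60 is 0.5%.
Origin Zorania qualifies under the Junova–Zorania agreement and 13.60 is covered: preferential rate Free applies instead.
Duty = $54,539.10 × 0% = $0.00.
Line 2 (97.59, Ilania, 3,014 units, $6,118.42):
Base rate for 97.59 is 17.5%.
Additional duty on 97.59 from Ilania: +2.9%. Applied ad valorem rate: 17.5% + 2.9% = 20.4%.
Duty = $6,118.42 × 20.4% = $1,248.16.
Line 3 (61.78, Meroria, 419 units, $64,454.77):
Base rate for 61.78 is 16% + $1.96/unit.
The additional-duty order on 61.78 targets Ilania, not Meroria; it does not apply.
Duty = $64,454.77 × 16% + 419 × $1.96 = $11,134.00.
Total = $0.00 + $1,248.16 + $11,134.00 = $12,382.16.

$12,382.16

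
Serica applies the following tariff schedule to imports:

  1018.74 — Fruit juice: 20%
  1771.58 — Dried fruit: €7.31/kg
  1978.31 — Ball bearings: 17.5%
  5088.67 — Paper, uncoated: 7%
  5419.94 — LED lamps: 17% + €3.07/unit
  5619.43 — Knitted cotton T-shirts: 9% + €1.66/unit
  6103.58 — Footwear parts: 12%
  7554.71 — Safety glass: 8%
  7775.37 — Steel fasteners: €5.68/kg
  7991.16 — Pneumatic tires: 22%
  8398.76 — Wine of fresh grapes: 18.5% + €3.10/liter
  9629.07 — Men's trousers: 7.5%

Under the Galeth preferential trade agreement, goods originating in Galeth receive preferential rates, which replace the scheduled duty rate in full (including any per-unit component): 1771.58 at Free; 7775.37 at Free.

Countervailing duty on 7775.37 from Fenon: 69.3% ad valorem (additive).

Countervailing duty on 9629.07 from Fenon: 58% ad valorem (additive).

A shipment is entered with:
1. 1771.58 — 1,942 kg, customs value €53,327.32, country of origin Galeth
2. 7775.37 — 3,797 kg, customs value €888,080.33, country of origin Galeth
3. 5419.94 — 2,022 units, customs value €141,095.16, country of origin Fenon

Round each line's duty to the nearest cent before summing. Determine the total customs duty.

€30,193.72

Line 1 (1771.58, Galeth, 1,942 kg, €53,327.32):
Base rate for 1771.58 is €7.31/kg.
Origin Galeth qualifies under the Serica–Galeth agreement and 1771.58 is covered: preferential rate Free applies instead.
Duty = €53,327.32 × 0% = €0.00.
Line 2 (7775.37, Galeth, 3,797 kg, €888,080.33):
Base rate for 7775.37 is €5.68/kg.
Origin Galeth qualifies under the Serica–Galeth agreement and 7775.37 is covered: preferential rate Free applies instead.
The additional-duty order on 7775.37 targets Fenon, not Galeth; it does not apply.
Duty = €888,080.33 × 0% = €0.00.
Line 3 (5419.94, Fenon, 2,022 units, €141,095.16):
Base rate for 5419.94 is 17% + €3.07/unit.
Duty = €141,095.16 × 17% + 2,022 × €3.07 = €30,193.72.
Total = €0.00 + €0.00 + €30,193.72 = €30,193.72.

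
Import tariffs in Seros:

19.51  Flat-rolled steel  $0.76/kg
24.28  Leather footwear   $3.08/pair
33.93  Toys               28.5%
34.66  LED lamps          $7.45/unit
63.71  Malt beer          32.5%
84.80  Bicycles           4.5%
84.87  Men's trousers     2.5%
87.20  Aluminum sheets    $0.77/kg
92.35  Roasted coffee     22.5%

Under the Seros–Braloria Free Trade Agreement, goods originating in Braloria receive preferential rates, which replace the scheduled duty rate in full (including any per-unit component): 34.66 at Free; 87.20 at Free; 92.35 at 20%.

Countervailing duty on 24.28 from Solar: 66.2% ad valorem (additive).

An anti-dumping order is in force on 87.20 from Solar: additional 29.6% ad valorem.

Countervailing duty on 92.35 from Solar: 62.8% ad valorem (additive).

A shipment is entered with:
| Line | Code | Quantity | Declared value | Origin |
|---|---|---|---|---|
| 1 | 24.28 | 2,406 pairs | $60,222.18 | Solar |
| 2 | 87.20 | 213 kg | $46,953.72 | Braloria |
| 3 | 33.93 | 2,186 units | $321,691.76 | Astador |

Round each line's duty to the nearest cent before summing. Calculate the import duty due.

Line 1 (24.28, Solar, 2,406 pairs, $60,222.18):
Base rate for 24.28 is $3.08/pair.
Additional duty on 24.28 from Solar: +66.2% ad valorem. Applied ad valorem rate = 66.2%.
Duty = $60,222.18 × 66.2% + 2,406 × $3.08 = $47,277.56.
Line 2 (87.20, Braloria, 213 kg, $46,953.72):
Base rate for 87.20 is $0.77/kg.
Origin Braloria qualifies under the Seros–Braloria agreement and 87.20 is covered: preferential rate Free applies instead.
The additional-duty order on 87.20 targets Solar, not Braloria; it does not apply.
Duty = $46,953.72 × 0% = $0.00.
Line 3 (33.93, Astador, 2,186 units, $321,691.76):
Base rate for 33.93 is 28.5%.
Duty = $321,691.76 × 28.5% = $91,682.15.
Total = $47,277.56 + $0.00 + $91,682.15 = $138,959.71.

$138,959.71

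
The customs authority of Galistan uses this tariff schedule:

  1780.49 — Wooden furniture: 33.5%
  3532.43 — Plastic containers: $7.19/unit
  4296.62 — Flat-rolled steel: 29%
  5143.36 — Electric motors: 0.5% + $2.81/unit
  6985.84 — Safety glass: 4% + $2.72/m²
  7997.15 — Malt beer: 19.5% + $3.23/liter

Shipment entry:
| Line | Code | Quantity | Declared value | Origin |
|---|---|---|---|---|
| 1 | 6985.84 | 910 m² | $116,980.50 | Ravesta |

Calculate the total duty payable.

Line 1 (6985.84, Ravesta, 910 m², $116,980.50):
Base rate for 6985.84 is 4% + $2.72/m².
Duty = $116,980.50 × 4% + 910 × $2.72 = $7,154.42.

$7,154.42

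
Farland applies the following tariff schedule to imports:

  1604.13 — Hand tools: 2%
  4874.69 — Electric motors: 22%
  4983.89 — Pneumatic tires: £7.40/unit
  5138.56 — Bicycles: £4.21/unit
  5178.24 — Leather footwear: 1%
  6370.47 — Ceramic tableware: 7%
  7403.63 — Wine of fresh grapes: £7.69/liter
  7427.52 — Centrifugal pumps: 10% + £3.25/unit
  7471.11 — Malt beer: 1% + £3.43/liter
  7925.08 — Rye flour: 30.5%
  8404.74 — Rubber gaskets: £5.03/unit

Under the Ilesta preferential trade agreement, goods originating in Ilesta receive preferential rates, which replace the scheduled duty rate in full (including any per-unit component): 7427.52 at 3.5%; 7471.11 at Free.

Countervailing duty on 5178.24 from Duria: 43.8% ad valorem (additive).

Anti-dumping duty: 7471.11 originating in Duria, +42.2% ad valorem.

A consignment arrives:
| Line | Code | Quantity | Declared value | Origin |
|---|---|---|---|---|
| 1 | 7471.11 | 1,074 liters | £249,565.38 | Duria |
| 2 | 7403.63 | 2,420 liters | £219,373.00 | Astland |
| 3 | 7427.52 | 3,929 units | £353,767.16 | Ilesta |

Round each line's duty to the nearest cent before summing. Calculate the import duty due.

Line 1 (7471.11, Duria, 1,074 liters, £249,565.38):
Base rate for 7471.11 is 1% + £3.43/liter.
7471.11 has an FTA preferential rate, but origin Duria is not Ilesta; base rate stands.
Additional duty on 7471.11 from Duria: +42.2%. Applied ad valorem rate: 1% + 42.2% = 43.2%.
Duty = £249,565.38 × 43.2% + 1,074 × £3.43 = £111,496.06.
Line 2 (7403.63, Astland, 2,420 liters, £219,373.00):
Base rate for 7403.63 is £7.69/liter.
Duty = 2,420 × £7.69 = £18,609.80.
Line 3 (7427.52, Ilesta, 3,929 units, £353,767.16):
Base rate for 7427.52 is 10% + £3.25/unit.
Origin Ilesta qualifies under the Farland–Ilesta agreement and 7427.52 is covered: preferential rate 3.5% applies instead.
Duty = £353,767.16 × 3.5% = £12,381.85.
Total = £111,496.06 + £18,609.80 + £12,381.85 = £142,487.71.

£142,487.71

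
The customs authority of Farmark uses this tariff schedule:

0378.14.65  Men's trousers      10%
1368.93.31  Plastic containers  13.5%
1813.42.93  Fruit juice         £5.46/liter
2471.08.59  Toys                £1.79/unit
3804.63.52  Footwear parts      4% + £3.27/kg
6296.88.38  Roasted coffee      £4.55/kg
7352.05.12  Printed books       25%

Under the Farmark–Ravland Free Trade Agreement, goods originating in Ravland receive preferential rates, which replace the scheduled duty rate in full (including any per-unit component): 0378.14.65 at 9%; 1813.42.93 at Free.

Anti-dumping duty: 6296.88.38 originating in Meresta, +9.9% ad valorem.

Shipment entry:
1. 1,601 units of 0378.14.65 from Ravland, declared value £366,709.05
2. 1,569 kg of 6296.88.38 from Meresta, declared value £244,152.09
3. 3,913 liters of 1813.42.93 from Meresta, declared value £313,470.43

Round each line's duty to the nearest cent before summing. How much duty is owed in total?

Line 1 (0378.14.65, Ravland, 1,601 units, £366,709.05):
Base rate for 0378.14.65 is 10%.
Origin Ravland qualifies under the Farmark–Ravland agreement and 0378.14.65 is covered: preferential rate 9% applies instead.
Duty = £366,709.05 × 9% = £33,003.81.
Line 2 (6296.88.38, Meresta, 1,569 kg, £244,152.09):
Base rate for 6296.88.38 is £4.55/kg.
Additional duty on 6296.88.38 from Meresta: +9.9% ad valorem. Applied ad valorem rate = 9.9%.
Duty = £244,152.09 × 9.9% + 1,569 × £4.55 = £31,310.01.
Line 3 (1813.42.93, Meresta, 3,913 liters, £313,470.43):
Base rate for 1813.42.93 is £5.46/liter.
1813.42.93 has an FTA preferential rate, but origin Meresta is not Ravland; base rate stands.
Duty = 3,913 × £5.46 = £21,364.98.
Total = £33,003.81 + £31,310.01 + £21,364.98 = £85,678.80.

£85,678.80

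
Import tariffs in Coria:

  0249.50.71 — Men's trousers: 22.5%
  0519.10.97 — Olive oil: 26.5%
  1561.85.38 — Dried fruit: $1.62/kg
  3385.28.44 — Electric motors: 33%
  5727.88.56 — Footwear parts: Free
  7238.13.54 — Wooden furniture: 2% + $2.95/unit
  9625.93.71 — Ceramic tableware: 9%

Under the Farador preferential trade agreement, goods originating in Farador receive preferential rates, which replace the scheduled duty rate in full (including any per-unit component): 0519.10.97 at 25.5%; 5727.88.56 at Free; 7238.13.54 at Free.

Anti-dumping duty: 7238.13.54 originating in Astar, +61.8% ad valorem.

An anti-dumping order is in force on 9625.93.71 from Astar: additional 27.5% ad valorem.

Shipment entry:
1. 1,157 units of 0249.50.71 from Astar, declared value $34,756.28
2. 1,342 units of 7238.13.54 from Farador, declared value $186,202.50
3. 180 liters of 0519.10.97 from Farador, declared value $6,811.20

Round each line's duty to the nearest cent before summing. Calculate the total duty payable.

$9,557.02

Line 1 (0249.50.71, Astar, 1,157 units, $34,756.28):
Base rate for 0249.50.71 is 22.5%.
Duty = $34,756.28 × 22.5% = $7,820.16.
Line 2 (7238.13.54, Farador, 1,342 units, $186,202.50):
Base rate for 7238.13.54 is 2% + $2.95/unit.
Origin Farador qualifies under the Coria–Farador agreement and 7238.13.54 is covered: preferential rate Free applies instead.
The additional-duty order on 7238.13.54 targets Astar, not Farador; it does not apply.
Duty = $186,202.50 × 0% = $0.00.
Line 3 (0519.10.97, Farador, 180 liters, $6,811.20):
Base rate for 0519.10.97 is 26.5%.
Origin Farador qualifies under the Coria–Farador agreement and 0519.10.97 is covered: preferential rate 25.5% applies instead.
Duty = $6,811.20 × 25.5% = $1,736.86.
Total = $7,820.16 + $0.00 + $1,736.86 = $9,557.02.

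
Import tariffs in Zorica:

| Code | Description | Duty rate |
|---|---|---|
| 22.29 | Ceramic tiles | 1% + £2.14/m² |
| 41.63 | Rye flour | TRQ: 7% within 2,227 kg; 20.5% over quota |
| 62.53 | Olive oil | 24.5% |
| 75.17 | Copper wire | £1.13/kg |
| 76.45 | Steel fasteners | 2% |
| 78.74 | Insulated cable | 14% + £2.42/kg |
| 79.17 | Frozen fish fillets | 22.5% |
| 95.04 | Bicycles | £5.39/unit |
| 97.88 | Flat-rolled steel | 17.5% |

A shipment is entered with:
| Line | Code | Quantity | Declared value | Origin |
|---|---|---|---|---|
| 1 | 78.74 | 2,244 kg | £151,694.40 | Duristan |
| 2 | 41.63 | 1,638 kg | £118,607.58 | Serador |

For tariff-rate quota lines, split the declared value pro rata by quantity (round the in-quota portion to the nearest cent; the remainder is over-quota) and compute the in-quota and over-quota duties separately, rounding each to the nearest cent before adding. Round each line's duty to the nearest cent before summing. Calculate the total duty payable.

£34,970.23

Line 1 (78.74, Duristan, 2,244 kg, £151,694.40):
Base rate for 78.74 is 14% + £2.42/kg.
Duty = £151,694.40 × 14% + 2,244 × £2.42 = £26,667.70.
Line 2 (41.63, Serador, 1,638 kg, £118,607.58):
Code 41.63 is under a tariff-rate quota (threshold 2,227 kg). Quantity 1,638 kg is within the quota, so the in-quota rate 7% applies to the full value.
Duty = £118,607.58 × 7% = £8,302.53.
Total = £26,667.70 + £8,302.53 = £34,970.23.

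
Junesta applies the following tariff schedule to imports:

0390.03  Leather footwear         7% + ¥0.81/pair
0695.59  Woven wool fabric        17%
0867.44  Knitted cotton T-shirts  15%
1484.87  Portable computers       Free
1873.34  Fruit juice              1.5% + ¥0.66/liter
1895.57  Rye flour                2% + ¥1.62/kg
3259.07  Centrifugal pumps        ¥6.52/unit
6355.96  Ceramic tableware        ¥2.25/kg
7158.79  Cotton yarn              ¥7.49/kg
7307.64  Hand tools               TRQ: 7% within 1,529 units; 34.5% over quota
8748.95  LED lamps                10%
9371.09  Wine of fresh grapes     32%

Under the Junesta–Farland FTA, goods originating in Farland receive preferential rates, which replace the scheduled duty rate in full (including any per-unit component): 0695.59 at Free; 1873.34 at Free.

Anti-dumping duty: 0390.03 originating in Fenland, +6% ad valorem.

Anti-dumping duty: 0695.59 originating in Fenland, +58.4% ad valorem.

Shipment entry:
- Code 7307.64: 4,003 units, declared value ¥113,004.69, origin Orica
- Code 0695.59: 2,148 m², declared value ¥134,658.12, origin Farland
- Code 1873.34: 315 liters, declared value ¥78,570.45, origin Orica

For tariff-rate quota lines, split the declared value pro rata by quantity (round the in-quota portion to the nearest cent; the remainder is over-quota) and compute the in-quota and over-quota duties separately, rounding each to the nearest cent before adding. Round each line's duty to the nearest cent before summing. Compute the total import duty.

Line 1 (7307.64, Orica, 4,003 units, ¥113,004.69):
Code 7307.64 is under a tariff-rate quota (threshold 1,529 units). In-quota: 1,529 units at 7%; over-quota: 2,474 units at 34.5%.
Pro-rata value split: in-quota = ¥113,004.69 × 1,529/4,003 = ¥43,163.67; over-quota = ¥113,004.69 − ¥43,163.67 = ¥69,841.02.
In-quota duty = ¥43,163.67 × 7% = ¥3,021.46. Over-quota duty = ¥69,841.02 × 34.5% = ¥24,095.15.
Line duty = ¥3,021.46 + ¥24,095.15 = ¥27,116.61.
Line 2 (0695.59, Farland, 2,148 m², ¥134,658.12):
Base rate for 0695.59 is 17%.
Origin Farland qualifies under the Junesta–Farland agreement and 0695.59 is covered: preferential rate Free applies instead.
The additional-duty order on 0695.59 targets Fenland, not Farland; it does not apply.
Duty = ¥134,658.12 × 0% = ¥0.00.
Line 3 (1873.34, Orica, 315 liters, ¥78,570.45):
Base rate for 1873.34 is 1.5% + ¥0.66/liter.
1873.34 has an FTA preferential rate, but origin Orica is not Farland; base rate stands.
Duty = ¥78,570.45 × 1.5% + 315 × ¥0.66 = ¥1,386.46.
Total = ¥27,116.61 + ¥0.00 + ¥1,386.46 = ¥28,503.07.

¥28,503.07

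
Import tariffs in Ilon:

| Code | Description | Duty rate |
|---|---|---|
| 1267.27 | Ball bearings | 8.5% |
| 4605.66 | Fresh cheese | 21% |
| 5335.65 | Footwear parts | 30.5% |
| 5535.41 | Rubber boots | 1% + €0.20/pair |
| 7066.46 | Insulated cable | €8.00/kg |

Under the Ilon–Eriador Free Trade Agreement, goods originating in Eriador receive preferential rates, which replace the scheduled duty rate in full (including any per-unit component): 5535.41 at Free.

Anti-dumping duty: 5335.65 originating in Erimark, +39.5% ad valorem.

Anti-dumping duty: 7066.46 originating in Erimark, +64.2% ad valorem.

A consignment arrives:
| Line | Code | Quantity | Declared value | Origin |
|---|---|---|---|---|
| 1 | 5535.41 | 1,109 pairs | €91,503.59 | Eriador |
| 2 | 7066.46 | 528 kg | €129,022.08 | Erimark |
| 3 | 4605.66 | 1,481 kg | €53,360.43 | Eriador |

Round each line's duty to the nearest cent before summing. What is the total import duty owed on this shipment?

€98,261.87

Line 1 (5535.41, Eriador, 1,109 pairs, €91,503.59):
Base rate for 5535.41 is 1% + €0.20/pair.
Origin Eriador qualifies under the Ilon–Eriador agreement and 5535.41 is covered: preferential rate Free applies instead.
Duty = €91,503.59 × 0% = €0.00.
Line 2 (7066.46, Erimark, 528 kg, €129,022.08):
Base rate for 7066.46 is €8.00/kg.
Additional duty on 7066.46 from Erimark: +64.2% ad valorem. Applied ad valorem rate = 64.2%.
Duty = €129,022.08 × 64.2% + 528 × €8.00 = €87,056.18.
Line 3 (4605.66, Eriador, 1,481 kg, €53,360.43):
Base rate for 4605.66 is 21%.
Origin Eriador is the FTA partner but 4605.66 is not on the preference list; base rate stands.
Duty = €53,360.43 × 21% = €11,205.69.
Total = €0.00 + €87,056.18 + €11,205.69 = €98,261.87.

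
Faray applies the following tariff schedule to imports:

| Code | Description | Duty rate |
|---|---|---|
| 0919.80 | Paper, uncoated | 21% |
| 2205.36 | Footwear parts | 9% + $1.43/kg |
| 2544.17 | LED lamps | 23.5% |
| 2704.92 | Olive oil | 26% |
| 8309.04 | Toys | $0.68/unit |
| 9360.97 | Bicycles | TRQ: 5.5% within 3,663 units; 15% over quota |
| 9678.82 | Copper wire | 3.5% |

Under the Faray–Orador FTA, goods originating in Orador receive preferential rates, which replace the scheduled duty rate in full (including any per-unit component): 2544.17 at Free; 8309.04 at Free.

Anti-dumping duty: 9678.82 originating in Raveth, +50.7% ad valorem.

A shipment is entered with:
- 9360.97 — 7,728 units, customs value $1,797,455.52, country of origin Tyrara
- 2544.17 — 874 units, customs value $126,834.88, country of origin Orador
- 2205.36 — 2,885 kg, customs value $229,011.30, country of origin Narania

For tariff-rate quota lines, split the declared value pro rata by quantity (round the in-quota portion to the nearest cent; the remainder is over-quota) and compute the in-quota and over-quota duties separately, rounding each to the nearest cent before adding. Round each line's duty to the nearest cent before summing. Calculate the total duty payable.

Line 1 (9360.97, Tyrara, 7,728 units, $1,797,455.52):
Code 9360.97 is under a tariff-rate quota (threshold 3,663 units). In-quota: 3,663 units at 5.5%; over-quota: 4,065 units at 15%.
Pro-rata value split: in-quota = $1,797,455.52 × 3,663/7,728 = $851,977.17; over-quota = $1,797,455.52 − $851,977.17 = $945,478.35.
In-quota duty = $851,977.17 × 5.5% = $46,858.74. Over-quota duty = $945,478.35 × 15% = $141,821.75.
Line duty = $46,858.74 + $141,821.75 = $188,680.49.
Line 2 (2544.17, Orador, 874 units, $126,834.88):
Base rate for 2544.17 is 23.5%.
Origin Orador qualifies under the Faray–Orador agreement and 2544.17 is covered: preferential rate Free applies instead.
Duty = $126,834.88 × 0% = $0.00.
Line 3 (2205.36, Narania, 2,885 kg, $229,011.30):
Base rate for 2205.36 is 9% + $1.43/kg.
Duty = $229,011.30 × 9% + 2,885 × $1.43 = $24,736.57.
Total = $188,680.49 + $0.00 + $24,736.57 = $213,417.06.

$213,417.06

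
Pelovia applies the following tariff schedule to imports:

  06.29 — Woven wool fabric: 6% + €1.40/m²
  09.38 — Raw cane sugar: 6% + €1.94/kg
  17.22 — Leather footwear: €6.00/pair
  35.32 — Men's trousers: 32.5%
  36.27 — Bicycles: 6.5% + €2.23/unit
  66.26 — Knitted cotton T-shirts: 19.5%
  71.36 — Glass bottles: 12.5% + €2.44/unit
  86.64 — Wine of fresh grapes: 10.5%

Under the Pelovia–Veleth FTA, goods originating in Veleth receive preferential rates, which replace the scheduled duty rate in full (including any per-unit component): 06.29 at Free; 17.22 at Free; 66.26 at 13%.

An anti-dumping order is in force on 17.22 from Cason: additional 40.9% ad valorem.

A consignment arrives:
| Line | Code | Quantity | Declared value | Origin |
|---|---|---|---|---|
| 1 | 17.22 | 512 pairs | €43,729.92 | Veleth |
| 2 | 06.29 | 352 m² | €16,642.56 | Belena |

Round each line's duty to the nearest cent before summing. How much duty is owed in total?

Line 1 (17.22, Veleth, 512 pairs, €43,729.92):
Base rate for 17.22 is €6.00/pair.
Origin Veleth qualifies under the Pelovia–Veleth agreement and 17.22 is covered: preferential rate Free applies instead.
The additional-duty order on 17.22 targets Cason, not Veleth; it does not apply.
Duty = €43,729.92 × 0% = €0.00.
Line 2 (06.29, Belena, 352 m², €16,642.56):
Base rate for 06.29 is 6% + €1.40/m².
06.29 has an FTA preferential rate, but origin Belena is not Veleth; base rate stands.
Duty = €16,642.56 × 6% + 352 × €1.40 = €1,491.35.
Total = €0.00 + €1,491.35 = €1,491.35.

€1,491.35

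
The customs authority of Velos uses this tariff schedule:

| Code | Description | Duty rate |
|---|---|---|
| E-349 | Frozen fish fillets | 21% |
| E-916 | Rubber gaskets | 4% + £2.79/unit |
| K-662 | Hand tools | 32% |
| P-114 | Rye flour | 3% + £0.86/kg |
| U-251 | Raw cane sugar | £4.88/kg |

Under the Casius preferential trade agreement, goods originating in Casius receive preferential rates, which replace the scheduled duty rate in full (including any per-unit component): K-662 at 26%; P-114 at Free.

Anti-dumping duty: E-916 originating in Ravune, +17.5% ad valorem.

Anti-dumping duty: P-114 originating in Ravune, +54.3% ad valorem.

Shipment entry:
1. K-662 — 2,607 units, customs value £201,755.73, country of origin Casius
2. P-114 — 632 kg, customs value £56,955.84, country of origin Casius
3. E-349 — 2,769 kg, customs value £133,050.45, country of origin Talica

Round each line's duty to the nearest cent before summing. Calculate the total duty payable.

Line 1 (K-662, Casius, 2,607 units, £201,755.73):
Base rate for K-662 is 32%.
Origin Casius qualifies under the Velos–Casius agreement and K-662 is covered: preferential rate 26% applies instead.
Duty = £201,755.73 × 26% = £52,456.49.
Line 2 (P-114, Casius, 632 kg, £56,955.84):
Base rate for P-114 is 3% + £0.86/kg.
Origin Casius qualifies under the Velos–Casius agreement and P-114 is covered: preferential rate Free applies instead.
The additional-duty order on P-114 targets Ravune, not Casius; it does not apply.
Duty = £56,955.84 × 0% = £0.00.
Line 3 (E-349, Talica, 2,769 kg, £133,050.45):
Base rate for E-349 is 21%.
Duty = £133,050.45 × 21% = £27,940.59.
Total = £52,456.49 + £0.00 + £27,940.59 = £80,397.08.

£80,397.08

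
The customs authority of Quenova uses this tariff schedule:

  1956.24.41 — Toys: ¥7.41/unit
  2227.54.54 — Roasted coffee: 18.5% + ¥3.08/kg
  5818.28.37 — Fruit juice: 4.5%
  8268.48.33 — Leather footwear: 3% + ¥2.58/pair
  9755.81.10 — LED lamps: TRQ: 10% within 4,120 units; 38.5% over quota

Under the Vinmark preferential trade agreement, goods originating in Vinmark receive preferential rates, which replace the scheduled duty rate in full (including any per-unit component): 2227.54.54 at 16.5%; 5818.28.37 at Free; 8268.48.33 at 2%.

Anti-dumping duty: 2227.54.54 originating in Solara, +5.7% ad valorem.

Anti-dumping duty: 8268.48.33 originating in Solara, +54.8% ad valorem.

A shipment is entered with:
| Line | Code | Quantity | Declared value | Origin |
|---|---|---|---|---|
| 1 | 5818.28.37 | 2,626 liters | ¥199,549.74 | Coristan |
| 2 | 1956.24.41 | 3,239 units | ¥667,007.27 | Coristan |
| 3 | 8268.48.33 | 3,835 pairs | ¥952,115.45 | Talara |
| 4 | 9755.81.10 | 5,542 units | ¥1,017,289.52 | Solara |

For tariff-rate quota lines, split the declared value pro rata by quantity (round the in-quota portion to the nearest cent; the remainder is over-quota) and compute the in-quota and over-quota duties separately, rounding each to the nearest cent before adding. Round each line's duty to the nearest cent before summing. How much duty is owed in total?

¥247,558.80

Line 1 (5818.28.37, Coristan, 2,626 liters, ¥199,549.74):
Base rate for 5818.28.37 is 4.5%.
5818.28.37 has an FTA preferential rate, but origin Coristan is not Vinmark; base rate stands.
Duty = ¥199,549.74 × 4.5% = ¥8,979.74.
Line 2 (1956.24.41, Coristan, 3,239 units, ¥667,007.27):
Base rate for 1956.24.41 is ¥7.41/unit.
Duty = 3,239 × ¥7.41 = ¥24,000.99.
Line 3 (8268.48.33, Talara, 3,835 pairs, ¥952,115.45):
Base rate for 8268.48.33 is 3% + ¥2.58/pair.
8268.48.33 has an FTA preferential rate, but origin Talara is not Vinmark; base rate stands.
The additional-duty order on 8268.48.33 targets Solara, not Talara; it does not apply.
Duty = ¥952,115.45 × 3% + 3,835 × ¥2.58 = ¥38,457.76.
Line 4 (9755.81.10, Solara, 5,542 units, ¥1,017,289.52):
Code 9755.81.10 is under a tariff-rate quota (threshold 4,120 units). In-quota: 4,120 units at 10%; over-quota: 1,422 units at 38.5%.
Pro-rata value split: in-quota = ¥1,017,289.52 × 4,120/5,542 = ¥756,267.20; over-quota = ¥1,017,289.52 − ¥756,267.20 = ¥261,022.32.
In-quota duty = ¥756,267.20 × 10% = ¥75,626.72. Over-quota duty = ¥261,022.32 × 38.5% = ¥100,493.59.
Line duty = ¥75,626.72 + ¥100,493.59 = ¥176,120.31.
Total = ¥8,979.74 + ¥24,000.99 + ¥38,457.76 + ¥176,120.31 = ¥247,558.80.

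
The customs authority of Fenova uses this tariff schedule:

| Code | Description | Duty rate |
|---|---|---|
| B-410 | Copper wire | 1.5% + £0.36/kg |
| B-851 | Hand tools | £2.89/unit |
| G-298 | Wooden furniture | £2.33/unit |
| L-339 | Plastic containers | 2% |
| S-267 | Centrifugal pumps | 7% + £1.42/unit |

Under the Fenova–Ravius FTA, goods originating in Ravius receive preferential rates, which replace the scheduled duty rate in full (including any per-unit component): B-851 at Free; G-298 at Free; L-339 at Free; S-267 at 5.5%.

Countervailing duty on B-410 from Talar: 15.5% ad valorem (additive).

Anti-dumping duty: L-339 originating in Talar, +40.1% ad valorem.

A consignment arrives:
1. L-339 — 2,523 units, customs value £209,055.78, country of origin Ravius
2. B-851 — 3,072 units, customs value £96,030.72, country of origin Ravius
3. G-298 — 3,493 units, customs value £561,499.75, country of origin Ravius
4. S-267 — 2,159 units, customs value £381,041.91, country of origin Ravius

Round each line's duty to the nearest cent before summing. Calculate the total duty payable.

£20,957.31

Line 1 (L-339, Ravius, 2,523 units, £209,055.78):
Base rate for L-339 is 2%.
Origin Ravius qualifies under the Fenova–Ravius agreement and L-339 is covered: preferential rate Free applies instead.
The additional-duty order on L-339 targets Talar, not Ravius; it does not apply.
Duty = £209,055.78 × 0% = £0.00.
Line 2 (B-851, Ravius, 3,072 units, £96,030.72):
Base rate for B-851 is £2.89/unit.
Origin Ravius qualifies under the Fenova–Ravius agreement and B-851 is covered: preferential rate Free applies instead.
Duty = £96,030.72 × 0% = £0.00.
Line 3 (G-298, Ravius, 3,493 units, £561,499.75):
Base rate for G-298 is £2.33/unit.
Origin Ravius qualifies under the Fenova–Ravius agreement and G-298 is covered: preferential rate Free applies instead.
Duty = £561,499.75 × 0% = £0.00.
Line 4 (S-267, Ravius, 2,159 units, £381,041.91):
Base rate for S-267 is 7% + £1.42/unit.
Origin Ravius qualifies under the Fenova–Ravius agreement and S-267 is covered: preferential rate 5.5% applies instead.
Duty = £381,041.91 × 5.5% = £20,957.31.
Total = £0.00 + £0.00 + £0.00 + £20,957.31 = £20,957.31.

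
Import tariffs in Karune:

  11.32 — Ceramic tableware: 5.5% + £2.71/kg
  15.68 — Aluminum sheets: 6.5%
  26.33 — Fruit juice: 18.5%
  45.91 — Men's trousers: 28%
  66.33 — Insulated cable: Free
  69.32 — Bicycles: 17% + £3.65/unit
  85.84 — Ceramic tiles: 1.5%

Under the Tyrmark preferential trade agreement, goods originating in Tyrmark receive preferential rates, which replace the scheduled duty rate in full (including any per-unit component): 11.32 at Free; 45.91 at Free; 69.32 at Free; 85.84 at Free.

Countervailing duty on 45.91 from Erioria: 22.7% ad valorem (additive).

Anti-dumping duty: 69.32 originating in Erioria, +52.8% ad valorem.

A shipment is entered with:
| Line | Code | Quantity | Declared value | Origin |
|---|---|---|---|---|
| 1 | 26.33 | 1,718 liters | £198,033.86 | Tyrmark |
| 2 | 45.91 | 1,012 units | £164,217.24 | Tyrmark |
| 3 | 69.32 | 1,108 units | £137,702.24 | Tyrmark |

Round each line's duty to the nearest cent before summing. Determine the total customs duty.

Line 1 (26.33, Tyrmark, 1,718 liters, £198,033.86):
Base rate for 26.33 is 18.5%.
Origin Tyrmark is the FTA partner but 26.33 is not on the preference list; base rate stands.
Duty = £198,033.86 × 18.5% = £36,636.26.
Line 2 (45.91, Tyrmark, 1,012 units, £164,217.24):
Base rate for 45.91 is 28%.
Origin Tyrmark qualifies under the Karune–Tyrmark agreement and 45.91 is covered: preferential rate Free applies instead.
The additional-duty order on 45.91 targets Erioria, not Tyrmark; it does not apply.
Duty = £164,217.24 × 0% = £0.00.
Line 3 (69.32, Tyrmark, 1,108 units, £137,702.24):
Base rate for 69.32 is 17% + £3.65/unit.
Origin Tyrmark qualifies under the Karune–Tyrmark agreement and 69.32 is covered: preferential rate Free applies instead.
The additional-duty order on 69.32 targets Erioria, not Tyrmark; it does not apply.
Duty = £137,702.24 × 0% = £0.00.
Total = £36,636.26 + £0.00 + £0.00 = £36,636.26.

£36,636.26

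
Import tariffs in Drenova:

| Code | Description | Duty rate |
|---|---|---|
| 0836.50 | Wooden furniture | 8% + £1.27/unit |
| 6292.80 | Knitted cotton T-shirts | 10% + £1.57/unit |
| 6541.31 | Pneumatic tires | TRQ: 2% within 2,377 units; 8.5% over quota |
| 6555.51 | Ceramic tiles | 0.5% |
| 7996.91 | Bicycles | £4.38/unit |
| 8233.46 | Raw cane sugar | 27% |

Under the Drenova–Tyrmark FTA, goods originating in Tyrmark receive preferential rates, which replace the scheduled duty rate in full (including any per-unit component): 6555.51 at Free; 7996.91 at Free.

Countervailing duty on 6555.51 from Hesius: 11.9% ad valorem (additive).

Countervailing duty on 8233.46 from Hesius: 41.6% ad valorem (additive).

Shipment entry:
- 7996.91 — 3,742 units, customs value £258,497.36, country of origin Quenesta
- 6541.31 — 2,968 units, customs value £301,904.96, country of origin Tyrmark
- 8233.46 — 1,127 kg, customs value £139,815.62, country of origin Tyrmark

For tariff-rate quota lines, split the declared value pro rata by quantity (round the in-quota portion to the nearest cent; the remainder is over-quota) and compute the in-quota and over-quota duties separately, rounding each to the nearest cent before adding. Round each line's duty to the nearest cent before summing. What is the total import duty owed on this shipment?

Line 1 (7996.91, Quenesta, 3,742 units, £258,497.36):
Base rate for 7996.91 is £4.38/unit.
7996.91 has an FTA preferential rate, but origin Quenesta is not Tyrmark; base rate stands.
Duty = 3,742 × £4.38 = £16,389.96.
Line 2 (6541.31, Tyrmark, 2,968 units, £301,904.96):
Code 6541.31 is under a tariff-rate quota (threshold 2,377 units). In-quota: 2,377 units at 2%; over-quota: 591 units at 8.5%.
Pro-rata value split: in-quota = £301,904.96 × 2,377/2,968 = £241,788.44; over-quota = £301,904.96 − £241,788.44 = £60,116.52.
In-quota duty = £241,788.44 × 2% = £4,835.77. Over-quota duty = £60,116.52 × 8.5% = £5,109.90.
Line duty = £4,835.77 + £5,109.90 = £9,945.67.
Line 3 (8233.46, Tyrmark, 1,127 kg, £139,815.62):
Base rate for 8233.46 is 27%.
Origin Tyrmark is the FTA partner but 8233.46 is not on the preference list; base rate stands.
The additional-duty order on 8233.46 targets Hesius, not Tyrmark; it does not apply.
Duty = £139,815.62 × 27% = £37,750.22.
Total = £16,389.96 + £9,945.67 + £37,750.22 = £64,085.85.

£64,085.85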